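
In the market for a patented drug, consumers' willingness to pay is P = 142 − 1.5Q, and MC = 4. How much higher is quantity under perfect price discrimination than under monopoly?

Quantity rises by 46

Monopoly sets MR = MC: 142 − 3Q = 4 ⇒ Q = 46, P = 142 − 1.5·46 = 73.
With perfect price discrimination, output is the efficient level Q = 92 (where demand meets MC), but every buyer pays their willingness to pay: CS = 0 and PS = total surplus.
Change in quantity: 92 − 46 = 46.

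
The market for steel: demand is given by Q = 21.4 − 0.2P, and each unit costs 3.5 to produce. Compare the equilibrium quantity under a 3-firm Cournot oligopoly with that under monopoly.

Inverting demand: P = 107 − 5Q.
In a 3-firm Cournot equilibrium, symmetry and the first-order condition give q = (107 − 3.5)/(20) = 5.175. So Q = 15.525 and P = 29.375.
A monopolist chooses Q where MR = MC. MR = 107 − 10Q; setting this equal to 3.5 gives Q = 10.35 and P = 55.25.

Cournot: Q = 15.525; Monopoly: Q = 10.35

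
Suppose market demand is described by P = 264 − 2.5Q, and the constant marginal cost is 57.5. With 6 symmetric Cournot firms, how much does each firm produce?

q_i = 11.8

With 6 symmetric Cournot firms, each firm's FOC gives 264 − 17.5q = 57.5, so q = 11.8, Q = 6·11.8 = 70.8, and P = 87.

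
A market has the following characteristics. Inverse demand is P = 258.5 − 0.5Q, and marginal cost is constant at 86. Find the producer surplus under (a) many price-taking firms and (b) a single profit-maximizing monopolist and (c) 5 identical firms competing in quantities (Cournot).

Perfect competition: P = MC = 86, so 258.5 − 0.5Q = 86 and Q = 345.
PS = (86 − 86)·345 = 0.
A monopolist chooses Q where MR = MC. MR = 258.5 − Q; setting this equal to 86 gives Q = 172.5 and P = 172.25.
PS = (172.25 − 86)·172.5 = 14878.125.
In a 5-firm Cournot equilibrium, symmetry and the first-order condition give q = (258.5 − 86)/(3) = 57.5. So Q = 287.5 and P = 114.75.
PS = (114.75 − 86)·287.5 = 8265.625.

Competition: PS = 0; Monopoly: PS = 14878.125; Cournot: PS = 8265.625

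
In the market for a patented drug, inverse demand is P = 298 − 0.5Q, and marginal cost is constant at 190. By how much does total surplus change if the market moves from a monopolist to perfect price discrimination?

Monopoly sets MR = MC: 298 − Q = 190 ⇒ Q = 108, P = 298 − 0.5·108 = 244.
CS = ½·(298 − 244)·108 = 2916; PS = (244 − 190)·108 = 5832; TS = 8748.
With perfect price discrimination, output is the efficient level Q = 216 (where demand meets MC), but every buyer pays their willingness to pay: CS = 0 and PS = total surplus.
TS = 11664 (equal to competitive TS).
Change in total surplus: 11664 − 8748 = 2916.

TS rises by 2916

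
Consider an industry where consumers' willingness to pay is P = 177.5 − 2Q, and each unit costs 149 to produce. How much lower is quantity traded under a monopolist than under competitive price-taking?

Under competition P = MC = 149, so Q = (177.5 − 149)/2 = 14.25.
A monopolist chooses Q where MR = MC. MR = 177.5 − 4Q; setting this equal to 149 gives Q = 7.125 and P = 163.25.
Change in quantity traded: 7.125 − 14.25 = −7.125.

Quantity traded falls by 7.125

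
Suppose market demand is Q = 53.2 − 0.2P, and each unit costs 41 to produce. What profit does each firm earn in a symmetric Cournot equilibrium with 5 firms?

Inverting demand: P = 266 − 5Q.
With 5 symmetric Cournot firms, each firm's FOC gives 266 − 30q = 41, so q = 7.5, Q = 5·7.5 = 37.5, and P = 78.5.
Each firm's profit = (78.5 − 41)·7.5 = 281.25.

π_i = 281.25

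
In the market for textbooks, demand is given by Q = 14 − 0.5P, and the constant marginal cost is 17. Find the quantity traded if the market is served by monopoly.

Inverting demand: P = 28 − 2Q.
The monopolist equates marginal revenue to marginal cost: 28 − 4Q = 17, so Q = 2.75. From demand, P = 22.5.

Q = 2.75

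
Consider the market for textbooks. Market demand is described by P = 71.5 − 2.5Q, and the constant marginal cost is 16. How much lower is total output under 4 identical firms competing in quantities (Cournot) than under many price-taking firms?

Perfect competition: P = MC = 16, so 71.5 − 2.5Q = 16 and Q = 22.2.
In a 4-firm Cournot equilibrium, symmetry and the first-order condition give q = (71.5 − 16)/(12.5) = 4.44. So Q = 17.76 and P = 27.1.
Change in total output: 17.76 − 22.2 = −4.44.

Q falls by 4.44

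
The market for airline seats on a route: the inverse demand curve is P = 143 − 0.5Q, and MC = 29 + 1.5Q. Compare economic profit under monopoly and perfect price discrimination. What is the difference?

Economic profit rises by 649.8

Monopoly sets MR = MC: 143 − Q = 29 + 1.5Q ⇒ Q = 45.6, P = 143 − 0.5·45.6 = 120.2.
Profit = 120.2·45.6 − (29·45.6 + ½·1.5·45.6²) = 2599.2.
Under first-degree price discrimination the firm charges each unit its demand price and produces up to where P = MC, i.e. Q = 57. Consumer surplus is zero; producer surplus equals total surplus.
PS equals the full surplus area, 3249. Profit = 3249 = 3249.
Change in economic profit: 3249 − 2599.2 = 649.8.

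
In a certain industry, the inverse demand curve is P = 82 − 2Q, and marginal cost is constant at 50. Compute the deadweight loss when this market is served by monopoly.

Under competition P = MC = 50, so Q = (82 − 50)/2 = 16.
A monopolist chooses Q where MR = MC. MR = 82 − 4Q; setting this equal to 50 gives Q = 8 and P = 66.
DWL is the triangle between Q = 8 and Q = 16: ½·(16 − 8)·(66 − 50) = 64.

DWL = 64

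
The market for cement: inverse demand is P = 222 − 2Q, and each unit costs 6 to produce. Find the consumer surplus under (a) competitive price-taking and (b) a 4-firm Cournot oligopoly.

Competitive firms price at marginal cost: P = 6, giving Q = 108.
CS = ½·(222 − 6)·108 = 11664.
Cournot with 4 identical firms: the symmetric best-response condition is 222 − 10q = 6. Each firm produces q = 21.6, total output Q = 86.4, price P = 49.2.
CS = ½·(222 − 49.2)·86.4 = 7464.96.

Competition: CS = 11664; Cournot: CS = 7464.96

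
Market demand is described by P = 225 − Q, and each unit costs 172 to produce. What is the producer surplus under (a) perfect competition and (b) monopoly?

Competitive firms price at marginal cost: P = 172, giving Q = 53.
PS = (172 − 172)·53 = 0.
Monopoly sets MR = MC: 225 − 2Q = 172 ⇒ Q = 26.5, P = 225 − 26.5 = 198.5.
PS = (198.5 − 172)·26.5 = 702.25.

Competition: PS = 0; Monopoly: PS = 702.25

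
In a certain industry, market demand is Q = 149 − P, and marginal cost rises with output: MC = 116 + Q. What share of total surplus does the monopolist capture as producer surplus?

Inverting demand: P = 149 − Q.
The monopolist equates marginal revenue to marginal cost: 149 − 2Q = 116 + Q, so Q = 11. From demand, P = 138.
CS = ½·(149 − 138)·11 = 60.5.
PS = P·Q − VC(Q) = 138·11 − (116·11 + ½·1·11²) = 181.5.
Share captured = PS/TS = 181.5/242 = 0.75.

PS/TS = 0.75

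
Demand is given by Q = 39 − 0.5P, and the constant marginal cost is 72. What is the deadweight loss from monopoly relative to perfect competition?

DWL = 2.25

Inverting demand: P = 78 − 2Q.
Perfect competition: P = MC = 72, so 78 − 2Q = 72 and Q = 3.
The monopolist equates marginal revenue to marginal cost: 78 − 4Q = 72, so Q = 1.5. From demand, P = 75.
DWL is the triangle between Q = 1.5 and Q = 3: ½·(3 − 1.5)·(75 − 72) = 2.25.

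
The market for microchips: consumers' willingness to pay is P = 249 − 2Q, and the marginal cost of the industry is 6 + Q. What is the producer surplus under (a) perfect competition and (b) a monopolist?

Competition: PS = 3280.5; Monopoly: PS = 5904.9

Competitive equilibrium sets price equal to marginal cost: 249 − 2Q = 6 + Q, so Q = 81 and P = 87.
PS = P·Q − VC(Q) = 87·81 − (6·81 + ½·1·81²) = 3280.5.
The monopolist equates marginal revenue to marginal cost: 249 − 4Q = 6 + Q, so Q = 48.6. From demand, P = 151.8.
PS = P·Q − VC(Q) = 151.8·48.6 − (6·48.6 + ½·1·48.6²) = 5904.9.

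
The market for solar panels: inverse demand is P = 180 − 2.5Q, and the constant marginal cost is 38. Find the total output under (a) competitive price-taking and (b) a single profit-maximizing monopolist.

Perfect competition: P = MC = 38, so 180 − 2.5Q = 38 and Q = 56.8.
A monopolist chooses Q where MR = MC. MR = 180 − 5Q; setting this equal to 38 gives Q = 28.4 and P = 109.

Competition: Q = 56.8; Monopoly: Q = 28.4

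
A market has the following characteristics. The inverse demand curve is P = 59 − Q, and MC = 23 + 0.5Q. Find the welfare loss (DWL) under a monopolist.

Under competition P = MC: 59 − Q = 23 + 0.5Q ⇒ Q = 24, P = 35.
The monopolist equates marginal revenue to marginal cost: 59 − 2Q = 23 + 0.5Q, so Q = 14.4. From demand, P = 44.6.
CS = ½·(59 − 35)·24 = 288; PS = (35·24 − 23·24 − ½·0.5·24²) = 144; TS = 432.
CS = ½·(59 − 44.6)·14.4 = 103.68; PS = (44.6·14.4 − 23·14.4 − ½·0.5·14.4²) = 259.2; TS = 362.88.
DWL = 432 − 362.88 = 69.12.

DWL = 69.12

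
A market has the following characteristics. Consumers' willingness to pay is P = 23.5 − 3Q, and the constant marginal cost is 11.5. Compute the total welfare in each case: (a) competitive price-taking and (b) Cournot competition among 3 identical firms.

Competition: TS = 24; Cournot: TS = 22.5

Under competition P = MC = 11.5, so Q = (23.5 − 11.5)/3 = 4.
CS = ½·(23.5 − 11.5)·4 = 24; PS = (11.5 − 11.5)·4 = 0; TS = 24.
With 3 symmetric Cournot firms, each firm's FOC gives 23.5 − 12q = 11.5, so q = 1, Q = 3·1 = 3, and P = 14.5.
CS = ½·(23.5 − 14.5)·3 = 13.5; PS = (14.5 − 11.5)·3 = 9; TS = 22.5.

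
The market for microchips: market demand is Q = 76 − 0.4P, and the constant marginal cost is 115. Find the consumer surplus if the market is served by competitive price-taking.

Inverting demand: P = 190 − 2.5Q.
Competitive firms price at marginal cost: P = 115, giving Q = 30.
CS = ½·(190 − 115)·30 = 1125.

CS = 1125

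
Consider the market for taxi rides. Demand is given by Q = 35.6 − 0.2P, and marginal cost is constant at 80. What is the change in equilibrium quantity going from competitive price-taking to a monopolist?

Inverting demand: P = 178 − 5Q.
Competitive firms price at marginal cost: P = 80, giving Q = 19.6.
The monopolist equates marginal revenue to marginal cost: 178 − 10Q = 80, so Q = 9.8. From demand, P = 129.
Change in equilibrium quantity: 9.8 − 19.6 = −9.8.

Q falls by 9.8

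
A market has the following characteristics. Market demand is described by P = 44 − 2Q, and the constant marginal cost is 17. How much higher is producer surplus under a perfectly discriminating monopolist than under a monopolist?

Monopoly sets MR = MC: 44 − 4Q = 17 ⇒ Q = 6.75, P = 44 − 2·6.75 = 30.5.
PS = (30.5 − 17)·6.75 = 91.125.
A perfectly discriminating monopolist sells every unit with P(Q) ≥ MC(Q), so output equals the competitive quantity Q = 13.5. Each buyer pays their reservation price, so CS = 0 and the firm captures all surplus.
PS = ½·(44 − 17)·13.5 = 182.25.
Change in producer surplus: 182.25 − 91.125 = 91.125.

PS rises by 91.125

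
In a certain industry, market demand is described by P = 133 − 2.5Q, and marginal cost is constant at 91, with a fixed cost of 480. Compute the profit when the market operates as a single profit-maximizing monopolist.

Profit = −303.6

A monopolist chooses Q where MR = MC. MR = 133 − 5Q; setting this equal to 91 gives Q = 8.4 and P = 112.
Profit = (112 − 91)·8.4 − 480 = −303.6.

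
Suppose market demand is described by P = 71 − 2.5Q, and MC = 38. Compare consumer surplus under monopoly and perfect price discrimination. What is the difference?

CS falls by 54.45

A monopolist chooses Q where MR = MC. MR = 71 − 5Q; setting this equal to 38 gives Q = 6.6 and P = 54.5.
CS = ½·(71 − 54.5)·6.6 = 54.45.
Under first-degree price discrimination the firm charges each unit its demand price and produces up to where P = MC, i.e. Q = 13.2. Consumer surplus is zero; producer surplus equals total surplus.
CS = 0.
Change in consumer surplus: 0 − 54.45 = −54.45.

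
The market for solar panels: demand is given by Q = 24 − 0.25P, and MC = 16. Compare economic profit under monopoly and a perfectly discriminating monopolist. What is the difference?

Economic profit rises by 400

Inverting demand: P = 96 − 4Q.
A monopolist chooses Q where MR = MC. MR = 96 − 8Q; setting this equal to 16 gives Q = 10 and P = 56.
Profit = (56 − 16)·10 = 400.
Under first-degree price discrimination the firm charges each unit its demand price and produces up to where P = MC, i.e. Q = 20. Consumer surplus is zero; producer surplus equals total surplus.
PS equals the full surplus area, 800. Profit = 800 = 800.
Change in economic profit: 800 − 400 = 400.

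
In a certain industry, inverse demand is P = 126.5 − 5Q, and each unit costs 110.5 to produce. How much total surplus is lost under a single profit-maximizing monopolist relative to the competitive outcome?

DWL = 6.4

Under competition P = MC = 110.5, so Q = (126.5 − 110.5)/5 = 3.2.
A monopolist chooses Q where MR = MC. MR = 126.5 − 10Q; setting this equal to 110.5 gives Q = 1.6 and P = 118.5.
DWL is the triangle between Q = 1.6 and Q = 3.2: ½·(3.2 − 1.6)·(118.5 − 110.5) = 6.4.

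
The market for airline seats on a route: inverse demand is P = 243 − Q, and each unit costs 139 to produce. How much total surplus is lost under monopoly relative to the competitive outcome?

Under competition P = MC = 139, so Q = (243 − 139)/1 = 104.
A monopolist chooses Q where MR = MC. MR = 243 − 2Q; setting this equal to 139 gives Q = 52 and P = 191.
DWL is the triangle between Q = 52 and Q = 104: ½·(104 − 52)·(191 − 139) = 1352.

DWL = 1352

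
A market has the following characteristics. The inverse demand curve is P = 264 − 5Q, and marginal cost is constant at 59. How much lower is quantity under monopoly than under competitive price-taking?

Under competition P = MC = 59, so Q = (264 − 59)/5 = 41.
The monopolist equates marginal revenue to marginal cost: 264 − 10Q = 59, so Q = 20.5. From demand, P = 161.5.
Change in quantity: 20.5 − 41 = −20.5.

Q falls by 20.5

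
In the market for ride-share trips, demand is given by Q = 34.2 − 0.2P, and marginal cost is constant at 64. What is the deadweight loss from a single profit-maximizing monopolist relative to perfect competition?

DWL = 286.225

Inverting demand: P = 171 − 5Q.
Competitive firms price at marginal cost: P = 64, giving Q = 21.4.
Monopoly sets MR = MC: 171 − 10Q = 64 ⇒ Q = 10.7, P = 171 − 5·10.7 = 117.5.
DWL is the triangle between Q = 10.7 and Q = 21.4: ½·(21.4 − 10.7)·(117.5 − 64) = 286.225.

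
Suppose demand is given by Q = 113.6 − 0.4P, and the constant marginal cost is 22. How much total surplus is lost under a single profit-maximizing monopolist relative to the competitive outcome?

Inverting demand: P = 284 − 2.5Q.
Competitive firms price at marginal cost: P = 22, giving Q = 104.8.
A monopolist chooses Q where MR = MC. MR = 284 − 5Q; setting this equal to 22 gives Q = 52.4 and P = 153.
DWL is the triangle between Q = 52.4 and Q = 104.8: ½·(104.8 − 52.4)·(153 − 22) = 3432.2.

DWL = 3432.2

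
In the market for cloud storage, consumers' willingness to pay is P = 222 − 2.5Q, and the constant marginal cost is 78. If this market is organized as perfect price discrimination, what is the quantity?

Q = 57.6

With perfect price discrimination, output is the efficient level Q = 57.6 (where demand meets MC), but every buyer pays their willingness to pay: CS = 0 and PS = total surplus.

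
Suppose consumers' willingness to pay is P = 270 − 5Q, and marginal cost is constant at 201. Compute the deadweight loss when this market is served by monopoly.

DWL = 119.025

Under competition P = MC = 201, so Q = (270 − 201)/5 = 13.8.
Monopoly sets MR = MC: 270 − 10Q = 201 ⇒ Q = 6.9, P = 270 − 5·6.9 = 235.5.
DWL is the triangle between Q = 6.9 and Q = 13.8: ½·(13.8 − 6.9)·(235.5 − 201) = 119.025.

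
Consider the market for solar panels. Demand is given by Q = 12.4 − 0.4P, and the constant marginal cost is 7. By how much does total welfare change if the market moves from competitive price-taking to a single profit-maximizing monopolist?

Total welfare falls by 28.8

Inverting demand: P = 31 − 2.5Q.
Perfect competition: P = MC = 7, so 31 − 2.5Q = 7 and Q = 9.6.
CS = ½·(31 − 7)·9.6 = 115.2; PS = (7 − 7)·9.6 = 0; TS = 115.2.
A monopolist chooses Q where MR = MC. MR = 31 − 5Q; setting this equal to 7 gives Q = 4.8 and P = 19.
CS = ½·(31 − 19)·4.8 = 28.8; PS = (19 − 7)·4.8 = 57.6; TS = 86.4.
Change in total welfare: 86.4 − 115.2 = −28.8.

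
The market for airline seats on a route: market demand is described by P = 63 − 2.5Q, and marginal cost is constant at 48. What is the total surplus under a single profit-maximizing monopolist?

The monopolist equates marginal revenue to marginal cost: 63 − 5Q = 48, so Q = 3. From demand, P = 55.5.
CS = ½·(63 − 55.5)·3 = 11.25; PS = (55.5 − 48)·3 = 22.5; TS = 33.75.

TS = 33.75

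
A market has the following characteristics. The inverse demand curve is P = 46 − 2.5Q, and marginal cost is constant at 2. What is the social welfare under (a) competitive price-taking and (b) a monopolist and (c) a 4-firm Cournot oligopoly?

Competition: TS = 387.2; Monopoly: TS = 290.4; Cournot: TS = 371.712

Competitive firms price at marginal cost: P = 2, giving Q = 17.6.
CS = ½·(46 − 2)·17.6 = 387.2; PS = (2 − 2)·17.6 = 0; TS = 387.2.
The monopolist equates marginal revenue to marginal cost: 46 − 5Q = 2, so Q = 8.8. From demand, P = 24.
CS = ½·(46 − 24)·8.8 = 96.8; PS = (24 − 2)·8.8 = 193.6; TS = 290.4.
With 4 symmetric Cournot firms, each firm's FOC gives 46 − 12.5q = 2, so q = 3.52, Q = 4·3.52 = 14.08, and P = 10.8.
CS = ½·(46 − 10.8)·14.08 = 247.808; PS = (10.8 − 2)·14.08 = 123.904; TS = 371.712.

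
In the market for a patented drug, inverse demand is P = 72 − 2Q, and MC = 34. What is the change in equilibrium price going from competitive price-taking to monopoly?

Under competition P = MC = 34, so Q = (72 − 34)/2 = 19.
The monopolist equates marginal revenue to marginal cost: 72 − 4Q = 34, so Q = 9.5. From demand, P = 53.
Change in equilibrium price: 53 − 34 = 19.

Equilibrium price rises by 19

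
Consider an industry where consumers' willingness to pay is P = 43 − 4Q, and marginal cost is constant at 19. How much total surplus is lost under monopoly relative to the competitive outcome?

Competitive firms price at marginal cost: P = 19, giving Q = 6.
Monopoly sets MR = MC: 43 − 8Q = 19 ⇒ Q = 3, P = 43 − 4·3 = 31.
DWL is the triangle between Q = 3 and Q = 6: ½·(6 − 3)·(31 − 19) = 18.

DWL = 18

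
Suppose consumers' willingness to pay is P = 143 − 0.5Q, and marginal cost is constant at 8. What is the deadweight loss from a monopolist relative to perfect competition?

Under competition P = MC = 8, so Q = (143 − 8)/0.5 = 270.
The monopolist equates marginal revenue to marginal cost: 143 − Q = 8, so Q = 135. From demand, P = 75.5.
DWL is the triangle between Q = 135 and Q = 270: ½·(270 − 135)·(75.5 − 8) = 4556.25.

DWL = 4556.25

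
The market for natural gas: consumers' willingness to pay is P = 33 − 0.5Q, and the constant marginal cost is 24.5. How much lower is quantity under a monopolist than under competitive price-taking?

Q falls by 8.5

Under competition P = MC = 24.5, so Q = (33 − 24.5)/0.5 = 17.
A monopolist chooses Q where MR = MC. MR = 33 − Q; setting this equal to 24.5 gives Q = 8.5 and P = 28.75.
Change in quantity: 8.5 − 17 = −8.5.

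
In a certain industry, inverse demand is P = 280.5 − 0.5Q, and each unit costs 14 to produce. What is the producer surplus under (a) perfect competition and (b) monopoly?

Competition: PS = 0; Monopoly: PS = 35511.125

Under competition P = MC = 14, so Q = (280.5 − 14)/0.5 = 533.
PS = (14 − 14)·533 = 0.
A monopolist chooses Q where MR = MC. MR = 280.5 − Q; setting this equal to 14 gives Q = 266.5 and P = 147.25.
PS = (147.25 − 14)·266.5 = 35511.125.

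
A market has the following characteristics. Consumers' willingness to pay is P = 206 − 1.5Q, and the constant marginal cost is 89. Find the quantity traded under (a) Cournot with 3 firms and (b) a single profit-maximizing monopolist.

Cournot: Q = 58.5; Monopoly: Q = 39

With 3 symmetric Cournot firms, each firm's FOC gives 206 − 6q = 89, so q = 19.5, Q = 3·19.5 = 58.5, and P = 118.25.
The monopolist equates marginal revenue to marginal cost: 206 − 3Q = 89, so Q = 39. From demand, P = 147.5.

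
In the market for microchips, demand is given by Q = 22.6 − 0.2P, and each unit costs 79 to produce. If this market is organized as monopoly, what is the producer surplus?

PS = 57.8

Inverting demand: P = 113 − 5Q.
A monopolist chooses Q where MR = MC. MR = 113 − 10Q; setting this equal to 79 gives Q = 3.4 and P = 96.
PS = (96 − 79)·3.4 = 57.8.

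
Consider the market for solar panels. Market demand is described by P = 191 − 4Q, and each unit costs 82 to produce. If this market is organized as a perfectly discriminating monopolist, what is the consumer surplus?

Under first-degree price discrimination the firm charges each unit its demand price and produces up to where P = MC, i.e. Q = 27.25. Consumer surplus is zero; producer surplus equals total surplus.
CS = 0.

CS = 0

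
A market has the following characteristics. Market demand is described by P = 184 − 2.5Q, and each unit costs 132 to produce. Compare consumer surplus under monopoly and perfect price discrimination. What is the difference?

Consumer surplus falls by 135.2

The monopolist equates marginal revenue to marginal cost: 184 − 5Q = 132, so Q = 10.4. From demand, P = 158.
CS = ½·(184 − 158)·10.4 = 135.2.
With perfect price discrimination, output is the efficient level Q = 20.8 (where demand meets MC), but every buyer pays their willingness to pay: CS = 0 and PS = total surplus.
CS = 0.
Change in consumer surplus: 0 − 135.2 = −135.2.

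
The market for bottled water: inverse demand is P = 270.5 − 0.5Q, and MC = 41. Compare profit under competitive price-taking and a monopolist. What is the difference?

Profit rises by 26335.125

Competitive firms price at marginal cost: P = 41, giving Q = 459.
Profit = (41 − 41)·459 = 0.
The monopolist equates marginal revenue to marginal cost: 270.5 − Q = 41, so Q = 229.5. From demand, P = 155.75.
Profit = (155.75 − 41)·229.5 = 26335.125.
Change in profit: 26335.125 − 0 = 26335.125.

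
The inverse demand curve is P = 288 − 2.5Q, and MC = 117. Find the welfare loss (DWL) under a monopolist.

Under competition P = MC = 117, so Q = (288 − 117)/2.5 = 68.4.
A monopolist chooses Q where MR = MC. MR = 288 − 5Q; setting this equal to 117 gives Q = 34.2 and P = 202.5.
DWL is the triangle between Q = 34.2 and Q = 68.4: ½·(68.4 − 34.2)·(202.5 − 117) = 1462.05.

DWL = 1462.05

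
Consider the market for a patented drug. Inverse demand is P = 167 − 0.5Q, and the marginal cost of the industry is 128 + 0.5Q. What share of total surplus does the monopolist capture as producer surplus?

PS/TS = 0.75

A monopolist chooses Q where MR = MC. MR = 167 − Q; setting this equal to 128 + 0.5Q gives Q = 26 and P = 154.
CS = ½·(167 − 154)·26 = 169.
PS = P·Q − VC(Q) = 154·26 − (128·26 + ½·0.5·26²) = 507.
Share captured = PS/TS = 507/676 = 0.75.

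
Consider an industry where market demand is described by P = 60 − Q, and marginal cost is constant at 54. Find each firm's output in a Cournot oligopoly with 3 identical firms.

q_i = 1.5

Cournot with 3 identical firms: the symmetric best-response condition is 60 − 4q = 54. Each firm produces q = 1.5, total output Q = 4.5, price P = 55.5.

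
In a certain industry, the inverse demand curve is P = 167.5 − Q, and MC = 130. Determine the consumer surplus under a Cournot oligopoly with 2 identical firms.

CS = 312.5

Cournot with 2 identical firms: the symmetric best-response condition is 167.5 − 3q = 130. Each firm produces q = 12.5, total output Q = 25, price P = 142.5.
CS = ½·(167.5 − 142.5)·25 = 312.5.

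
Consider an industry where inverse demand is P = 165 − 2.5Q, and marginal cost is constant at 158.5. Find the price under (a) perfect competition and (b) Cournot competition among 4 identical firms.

Competition: P = 158.5; Cournot: P = 159.8

Under competition P = MC = 158.5, so Q = (165 − 158.5)/2.5 = 2.6.
Cournot with 4 identical firms: the symmetric best-response condition is 165 − 12.5q = 158.5. Each firm produces q = 0.52, total output Q = 2.08, price P = 159.8.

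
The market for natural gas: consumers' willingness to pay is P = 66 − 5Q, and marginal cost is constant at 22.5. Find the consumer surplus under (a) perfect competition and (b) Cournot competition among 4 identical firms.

Competition: CS = 189.225; Cournot: CS = 121.104

Competitive firms price at marginal cost: P = 22.5, giving Q = 8.7.
CS = ½·(66 − 22.5)·8.7 = 189.225.
Cournot with 4 identical firms: the symmetric best-response condition is 66 − 25q = 22.5. Each firm produces q = 1.74, total output Q = 6.96, price P = 31.2.
CS = ½·(66 − 31.2)·6.96 = 121.104.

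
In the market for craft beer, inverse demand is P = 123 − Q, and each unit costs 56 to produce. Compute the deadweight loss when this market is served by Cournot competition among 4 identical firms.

DWL = 89.78

Under competition P = MC = 56, so Q = (123 − 56)/1 = 67.
Cournot with 4 identical firms: the symmetric best-response condition is 123 − 5q = 56. Each firm produces q = 13.4, total output Q = 53.6, price P = 69.4.
DWL is the triangle between Q = 53.6 and Q = 67: ½·(67 − 53.6)·(69.4 − 56) = 89.78.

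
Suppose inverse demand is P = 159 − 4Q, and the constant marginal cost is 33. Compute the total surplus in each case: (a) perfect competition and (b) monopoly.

Competition: TS = 1984.5; Monopoly: TS = 1488.375

Under competition P = MC = 33, so Q = (159 − 33)/4 = 31.5.
CS = ½·(159 − 33)·31.5 = 1984.5; PS = (33 − 33)·31.5 = 0; TS = 1984.5.
A monopolist chooses Q where MR = MC. MR = 159 − 8Q; setting this equal to 33 gives Q = 15.75 and P = 96.
CS = ½·(159 − 96)·15.75 = 496.125; PS = (96 − 33)·15.75 = 992.25; TS = 1488.375.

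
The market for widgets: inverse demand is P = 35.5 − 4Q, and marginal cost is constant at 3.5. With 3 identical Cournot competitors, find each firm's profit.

In a 3-firm Cournot equilibrium, symmetry and the first-order condition give q = (35.5 − 3.5)/(16) = 2. So Q = 6 and P = 11.5.
Each firm's profit = (11.5 − 3.5)·2 = 16.

π_i = 16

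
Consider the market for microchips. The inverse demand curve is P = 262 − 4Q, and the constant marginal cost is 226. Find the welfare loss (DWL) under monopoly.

DWL = 40.5

Competitive firms price at marginal cost: P = 226, giving Q = 9.
The monopolist equates marginal revenue to marginal cost: 262 − 8Q = 226, so Q = 4.5. From demand, P = 244.
DWL is the triangle between Q = 4.5 and Q = 9: ½·(9 − 4.5)·(244 − 226) = 40.5.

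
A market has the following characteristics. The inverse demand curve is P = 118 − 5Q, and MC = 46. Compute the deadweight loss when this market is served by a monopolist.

DWL = 129.6

Under competition P = MC = 46, so Q = (118 − 46)/5 = 14.4.
The monopolist equates marginal revenue to marginal cost: 118 − 10Q = 46, so Q = 7.2. From demand, P = 82.
DWL is the triangle between Q = 7.2 and Q = 14.4: ½·(14.4 − 7.2)·(82 − 46) = 129.6.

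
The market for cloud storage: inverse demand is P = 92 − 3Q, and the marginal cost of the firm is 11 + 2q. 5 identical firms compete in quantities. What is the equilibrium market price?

P = 31.25

In a 5-firm Cournot equilibrium, symmetry and the first-order condition give q = (92 − 11)/(20) = 4.05. So Q = 20.25 and P = 31.25.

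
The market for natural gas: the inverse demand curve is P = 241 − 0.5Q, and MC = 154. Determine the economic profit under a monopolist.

A monopolist chooses Q where MR = MC. MR = 241 − Q; setting this equal to 154 gives Q = 87 and P = 197.5.
Profit = (197.5 − 154)·87 = 3784.5.

Profit = 3784.5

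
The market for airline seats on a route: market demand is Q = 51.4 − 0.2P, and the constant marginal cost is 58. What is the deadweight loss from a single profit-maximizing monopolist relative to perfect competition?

DWL = 990.025

Inverting demand: P = 257 − 5Q.
Competitive firms price at marginal cost: P = 58, giving Q = 39.8.
A monopolist chooses Q where MR = MC. MR = 257 − 10Q; setting this equal to 58 gives Q = 19.9 and P = 157.5.
DWL is the triangle between Q = 19.9 and Q = 39.8: ½·(39.8 − 19.9)·(157.5 − 58) = 990.025.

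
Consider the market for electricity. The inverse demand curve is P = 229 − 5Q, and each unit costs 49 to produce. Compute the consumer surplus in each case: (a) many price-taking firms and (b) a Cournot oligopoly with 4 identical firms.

Competition: CS = 3240; Cournot: CS = 2073.6

Perfect competition: P = MC = 49, so 229 − 5Q = 49 and Q = 36.
CS = ½·(229 − 49)·36 = 3240.
With 4 symmetric Cournot firms, each firm's FOC gives 229 − 25q = 49, so q = 7.2, Q = 4·7.2 = 28.8, and P = 85.
CS = ½·(229 − 85)·28.8 = 2073.6.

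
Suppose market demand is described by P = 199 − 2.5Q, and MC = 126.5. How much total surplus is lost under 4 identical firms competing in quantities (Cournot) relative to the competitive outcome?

DWL = 42.05

Perfect competition: P = MC = 126.5, so 199 − 2.5Q = 126.5 and Q = 29.
In a 4-firm Cournot equilibrium, symmetry and the first-order condition give q = (199 − 126.5)/(12.5) = 5.8. So Q = 23.2 and P = 141.
DWL is the triangle between Q = 23.2 and Q = 29: ½·(29 − 23.2)·(141 − 126.5) = 42.05.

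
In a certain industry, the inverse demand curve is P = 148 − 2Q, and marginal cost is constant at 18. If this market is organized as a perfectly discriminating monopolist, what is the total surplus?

A perfectly discriminating monopolist sells every unit with P(Q) ≥ MC(Q), so output equals the competitive quantity Q = 65. Each buyer pays their reservation price, so CS = 0 and the firm captures all surplus.
TS = 4225 (equal to competitive TS).

TS = 4225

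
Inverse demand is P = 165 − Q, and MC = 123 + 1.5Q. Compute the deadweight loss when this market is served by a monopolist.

Under competition P = MC: 165 − Q = 123 + 1.5Q ⇒ Q = 16.8, P = 148.2.
A monopolist chooses Q where MR = MC. MR = 165 − 2Q; setting this equal to 123 + 1.5Q gives Q = 12 and P = 153.
CS = ½·(165 − 148.2)·16.8 = 141.12; PS = (148.2·16.8 − 123·16.8 − ½·1.5·16.8²) = 211.68; TS = 352.8.
CS = ½·(165 − 153)·12 = 72; PS = (153·12 − 123·12 − ½·1.5·12²) = 252; TS = 324.
DWL = 352.8 − 324 = 28.8.

DWL = 28.8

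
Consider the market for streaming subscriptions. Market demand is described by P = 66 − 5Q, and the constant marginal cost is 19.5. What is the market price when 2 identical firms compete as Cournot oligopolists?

With 2 symmetric Cournot firms, each firm's FOC gives 66 − 15q = 19.5, so q = 3.1, Q = 2·3.1 = 6.2, and P = 35.

P = 35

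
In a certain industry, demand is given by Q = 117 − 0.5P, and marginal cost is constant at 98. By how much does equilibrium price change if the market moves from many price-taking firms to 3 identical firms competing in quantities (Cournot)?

P rises by 34

Inverting demand: P = 234 − 2Q.
Competitive firms price at marginal cost: P = 98, giving Q = 68.
With 3 symmetric Cournot firms, each firm's FOC gives 234 − 8q = 98, so q = 17, Q = 3·17 = 51, and P = 132.
Change in equilibrium price: 132 − 98 = 34.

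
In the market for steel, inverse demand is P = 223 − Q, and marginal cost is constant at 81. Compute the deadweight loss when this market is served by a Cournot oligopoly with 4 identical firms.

DWL = 403.28

Under competition P = MC = 81, so Q = (223 − 81)/1 = 142.
Cournot with 4 identical firms: the symmetric best-response condition is 223 − 5q = 81. Each firm produces q = 28.4, total output Q = 113.6, price P = 109.4.
DWL is the triangle between Q = 113.6 and Q = 142: ½·(142 − 113.6)·(109.4 − 81) = 403.28.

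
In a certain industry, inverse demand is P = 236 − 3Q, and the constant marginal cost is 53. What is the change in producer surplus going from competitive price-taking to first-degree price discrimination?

Competitive firms price at marginal cost: P = 53, giving Q = 61.
PS = (53 − 53)·61 = 0.
A perfectly discriminating monopolist sells every unit with P(Q) ≥ MC(Q), so output equals the competitive quantity Q = 61. Each buyer pays their reservation price, so CS = 0 and the firm captures all surplus.
PS = ½·(236 − 53)·61 = 5581.5.
Change in producer surplus: 5581.5 − 0 = 5581.5.

PS rises by 5581.5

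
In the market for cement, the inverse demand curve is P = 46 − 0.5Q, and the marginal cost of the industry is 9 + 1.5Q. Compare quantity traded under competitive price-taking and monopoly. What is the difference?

Q falls by 3.7

Competitive equilibrium sets price equal to marginal cost: 46 − 0.5Q = 9 + 1.5Q, so Q = 18.5 and P = 36.75.
Monopoly sets MR = MC: 46 − Q = 9 + 1.5Q ⇒ Q = 14.8, P = 46 − 0.5·14.8 = 38.6.
Change in quantity traded: 14.8 − 18.5 = −3.7.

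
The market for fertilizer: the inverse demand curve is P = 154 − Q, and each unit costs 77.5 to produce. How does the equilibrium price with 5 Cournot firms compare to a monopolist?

With 5 symmetric Cournot firms, each firm's FOC gives 154 − 6q = 77.5, so q = 12.75, Q = 5·12.75 = 63.75, and P = 90.25.
A monopolist chooses Q where MR = MC. MR = 154 − 2Q; setting this equal to 77.5 gives Q = 38.25 and P = 115.75.

Cournot: P = 90.25; Monopoly: P = 115.75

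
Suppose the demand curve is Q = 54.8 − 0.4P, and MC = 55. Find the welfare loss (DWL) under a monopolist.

Inverting demand: P = 137 − 2.5Q.
Perfect competition: P = MC = 55, so 137 − 2.5Q = 55 and Q = 32.8.
A monopolist chooses Q where MR = MC. MR = 137 − 5Q; setting this equal to 55 gives Q = 16.4 and P = 96.
DWL is the triangle between Q = 16.4 and Q = 32.8: ½·(32.8 − 16.4)·(96 − 55) = 336.2.

DWL = 336.2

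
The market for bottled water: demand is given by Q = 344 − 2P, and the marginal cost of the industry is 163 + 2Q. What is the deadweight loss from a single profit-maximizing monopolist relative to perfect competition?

DWL = 0.45

Inverting demand: P = 172 − 0.5Q.
Competitive equilibrium sets price equal to marginal cost: 172 − 0.5Q = 163 + 2Q, so Q = 3.6 and P = 170.2.
Monopoly sets MR = MC: 172 − Q = 163 + 2Q ⇒ Q = 3, P = 172 − 0.5·3 = 170.5.
CS = ½·(172 − 170.2)·3.6 = 3.24; PS = (170.2·3.6 − 163·3.6 − ½·2·3.6²) = 12.96; TS = 16.2.
CS = ½·(172 − 170.5)·3 = 2.25; PS = (170.5·3 − 163·3 − ½·2·3²) = 13.5; TS = 15.75.
DWL = 16.2 − 15.75 = 0.45.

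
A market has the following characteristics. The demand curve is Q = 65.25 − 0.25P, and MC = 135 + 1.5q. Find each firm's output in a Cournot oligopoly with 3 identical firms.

q_i = 7.2

Inverting demand: P = 261 − 4Q.
In a 3-firm Cournot equilibrium, symmetry and the first-order condition give q = (261 − 135)/(17.5) = 7.2. So Q = 21.6 and P = 174.6.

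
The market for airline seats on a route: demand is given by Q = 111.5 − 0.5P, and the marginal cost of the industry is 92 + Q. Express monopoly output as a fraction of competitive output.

Q_m/Q_c = 0.6

Inverting demand: P = 223 − 2Q.
The monopolist equates marginal revenue to marginal cost: 223 − 4Q = 92 + Q, so Q = 26.2. From demand, P = 170.6.
Under competition P = MC: 223 − 2Q = 92 + Q ⇒ Q = 131/3, P = 407/3.
Ratio Q_m/Q_c = 26.2/(131/3) = 0.6.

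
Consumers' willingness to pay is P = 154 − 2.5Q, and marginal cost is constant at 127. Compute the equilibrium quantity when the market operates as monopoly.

Q = 5.4

A monopolist chooses Q where MR = MC. MR = 154 − 5Q; setting this equal to 127 gives Q = 5.4 and P = 140.5.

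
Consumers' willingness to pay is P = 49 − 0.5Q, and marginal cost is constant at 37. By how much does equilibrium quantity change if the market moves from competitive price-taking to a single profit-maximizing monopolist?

Perfect competition: P = MC = 37, so 49 − 0.5Q = 37 and Q = 24.
Monopoly sets MR = MC: 49 − Q = 37 ⇒ Q = 12, P = 49 − 0.5·12 = 43.
Change in equilibrium quantity: 12 − 24 = −12.

Equilibrium quantity falls by 12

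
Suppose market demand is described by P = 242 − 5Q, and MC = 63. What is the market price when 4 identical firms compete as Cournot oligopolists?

In a 4-firm Cournot equilibrium, symmetry and the first-order condition give q = (242 − 63)/(25) = 7.16. So Q = 28.64 and P = 98.8.

P = 98.8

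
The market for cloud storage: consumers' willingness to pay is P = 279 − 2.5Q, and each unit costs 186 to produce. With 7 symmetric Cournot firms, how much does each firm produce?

q_i = 4.65

Cournot with 7 identical firms: the symmetric best-response condition is 279 − 20q = 186. Each firm produces q = 4.65, total output Q = 32.55, price P = 197.625.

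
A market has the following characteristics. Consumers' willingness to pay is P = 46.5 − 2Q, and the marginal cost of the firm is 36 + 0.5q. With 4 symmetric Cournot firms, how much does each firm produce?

q_i = 1

In a 4-firm Cournot equilibrium, symmetry and the first-order condition give q = (46.5 − 36)/(10.5) = 1. So Q = 4 and P = 38.5.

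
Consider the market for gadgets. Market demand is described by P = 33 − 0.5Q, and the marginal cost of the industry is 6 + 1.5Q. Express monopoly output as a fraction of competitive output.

Q_m/Q_c = 0.8

The monopolist equates marginal revenue to marginal cost: 33 − Q = 6 + 1.5Q, so Q = 10.8. From demand, P = 27.6.
Competitive equilibrium sets price equal to marginal cost: 33 − 0.5Q = 6 + 1.5Q, so Q = 13.5 and P = 26.25.
Ratio Q_m/Q_c = 10.8/13.5 = 0.8.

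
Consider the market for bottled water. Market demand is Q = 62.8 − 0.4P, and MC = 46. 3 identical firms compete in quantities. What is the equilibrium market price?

Inverting demand: P = 157 − 2.5Q.
With 3 symmetric Cournot firms, each firm's FOC gives 157 − 10q = 46, so q = 11.1, Q = 3·11.1 = 33.3, and P = 73.75.

P = 73.75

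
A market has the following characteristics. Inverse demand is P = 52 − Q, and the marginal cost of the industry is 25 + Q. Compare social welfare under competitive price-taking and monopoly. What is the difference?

Competitive equilibrium sets price equal to marginal cost: 52 − Q = 25 + Q, so Q = 13.5 and P = 38.5.
CS = ½·(52 − 38.5)·13.5 = 91.125; PS = (38.5·13.5 − 25·13.5 − ½·1·13.5²) = 91.125; TS = 182.25.
Monopoly sets MR = MC: 52 − 2Q = 25 + Q ⇒ Q = 9, P = 52 − 9 = 43.
CS = ½·(52 − 43)·9 = 40.5; PS = (43·9 − 25·9 − ½·1·9²) = 121.5; TS = 162.
Change in social welfare: 162 − 182.25 = −20.25.

TS falls by 20.25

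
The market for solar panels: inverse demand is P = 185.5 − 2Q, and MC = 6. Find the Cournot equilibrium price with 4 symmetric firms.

P = 41.9

With 4 symmetric Cournot firms, each firm's FOC gives 185.5 − 10q = 6, so q = 17.95, Q = 4·17.95 = 71.8, and P = 41.9.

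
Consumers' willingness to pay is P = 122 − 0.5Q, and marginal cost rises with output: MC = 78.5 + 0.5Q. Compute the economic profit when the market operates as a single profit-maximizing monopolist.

Profit = 630.75

Monopoly sets MR = MC: 122 − Q = 78.5 + 0.5Q ⇒ Q = 29, P = 122 − 0.5·29 = 107.5.
Profit = 107.5·29 − (78.5·29 + ½·0.5·29²) = 630.75.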